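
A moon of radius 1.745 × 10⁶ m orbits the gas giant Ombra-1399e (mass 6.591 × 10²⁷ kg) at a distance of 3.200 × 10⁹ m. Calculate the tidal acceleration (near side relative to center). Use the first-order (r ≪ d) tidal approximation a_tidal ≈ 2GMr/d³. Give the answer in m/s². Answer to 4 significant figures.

Δg = 2GMr/d³
   = 2 × (6.674 × 10⁻¹¹) × (6.591 × 10²⁷) × (1.745 × 10⁶) / (3.200 × 10⁹)³
   = 4.685 × 10⁻⁵ m/s²

4.685 × 10⁻⁵ m/s²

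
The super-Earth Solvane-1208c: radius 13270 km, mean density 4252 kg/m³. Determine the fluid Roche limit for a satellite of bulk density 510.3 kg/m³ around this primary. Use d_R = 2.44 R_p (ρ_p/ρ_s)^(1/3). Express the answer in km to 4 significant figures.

65640 km

d_R = 2.44 × 13270 km × (4252/510.3)^(1/3)
    = 65640 km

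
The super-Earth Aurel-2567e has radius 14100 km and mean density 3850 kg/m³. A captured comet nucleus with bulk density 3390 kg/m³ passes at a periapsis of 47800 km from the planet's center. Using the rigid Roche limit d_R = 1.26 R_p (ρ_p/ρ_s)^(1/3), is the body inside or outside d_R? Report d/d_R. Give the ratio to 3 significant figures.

d_R = 1.26 × (14100 km) × (3850/3390)^(1/3) = 18540 km
d/d_R = (47800) / (18540) = 2.58
Since d/d_R > 1, the body is outside the Roche limit.

outside; d/d_R ≈ 2.58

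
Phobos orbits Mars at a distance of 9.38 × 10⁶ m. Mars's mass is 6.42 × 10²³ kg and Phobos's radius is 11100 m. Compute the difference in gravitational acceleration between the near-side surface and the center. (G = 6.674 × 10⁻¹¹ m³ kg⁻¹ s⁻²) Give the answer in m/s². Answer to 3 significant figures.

1.15 × 10⁻³ m/s²

Δg = 2GMr/d³
   = 2 × (6.674 × 10⁻¹¹) × (6.42 × 10²³) × (11100) / (9.38 × 10⁶)³
   = 1.15 × 10⁻³ m/s²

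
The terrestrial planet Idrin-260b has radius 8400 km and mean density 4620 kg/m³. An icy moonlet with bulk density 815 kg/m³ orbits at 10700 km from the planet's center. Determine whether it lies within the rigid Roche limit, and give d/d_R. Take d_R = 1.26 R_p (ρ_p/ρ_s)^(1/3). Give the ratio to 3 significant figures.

inside; d/d_R ≈ 0.567

d_R = 1.26 × (8400 km) × (4620/815)^(1/3) = 18870 km
d/d_R = (10700) / (18870) = 0.567
Since d/d_R < 1, the body is inside the Roche limit.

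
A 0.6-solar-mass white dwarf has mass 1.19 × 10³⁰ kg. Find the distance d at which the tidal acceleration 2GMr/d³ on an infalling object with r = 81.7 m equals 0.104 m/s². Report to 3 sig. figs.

2GMr/d³ = a_tidal  ⇒  d = (2GMr / a_tidal)^(1/3)
d = (2 × 6.674×10⁻¹¹ × (1.19 × 10³⁰) × (81.7) / (0.104))^(1/3)
  = 5.00 × 10⁷ m

5.00 × 10⁷ m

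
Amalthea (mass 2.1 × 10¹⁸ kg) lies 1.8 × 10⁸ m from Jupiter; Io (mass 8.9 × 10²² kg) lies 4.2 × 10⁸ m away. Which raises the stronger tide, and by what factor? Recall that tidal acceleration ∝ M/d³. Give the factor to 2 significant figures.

Compare M/d³ for the two perturbers:
Amalthea: (2.1 × 10¹⁸) / (1.8 × 10⁸)³ = 3.601 × 10⁻⁷
Io: (8.9 × 10²²) / (4.2 × 10⁸)³ = 1.201 × 10⁻³
Ratio (larger/smaller) = 3300

Io, by a factor of ≈ 3300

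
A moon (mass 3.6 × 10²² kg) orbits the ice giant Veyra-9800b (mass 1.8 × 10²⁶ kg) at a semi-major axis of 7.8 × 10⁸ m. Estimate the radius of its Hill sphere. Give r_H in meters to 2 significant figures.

3.2 × 10⁷ m

r_H ≈ a (m/3M)^(1/3)
    = (7.8 × 10⁸) × (3.6 × 10²² / (3 × 1.8 × 10²⁶))^(1/3)
    = 3.2 × 10⁷ m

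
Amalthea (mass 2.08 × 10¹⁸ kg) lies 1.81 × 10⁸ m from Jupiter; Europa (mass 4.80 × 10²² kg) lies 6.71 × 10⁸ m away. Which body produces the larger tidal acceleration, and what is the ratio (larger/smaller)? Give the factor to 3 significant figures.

Europa, by a factor of ≈ 453

Compare M/d³ for the two perturbers:
Amalthea: (2.08 × 10¹⁸) / (1.81 × 10⁸)³ = 3.508 × 10⁻⁷
Europa: (4.80 × 10²²) / (6.71 × 10⁸)³ = 1.589 × 10⁻⁴
Ratio (larger/smaller) = 453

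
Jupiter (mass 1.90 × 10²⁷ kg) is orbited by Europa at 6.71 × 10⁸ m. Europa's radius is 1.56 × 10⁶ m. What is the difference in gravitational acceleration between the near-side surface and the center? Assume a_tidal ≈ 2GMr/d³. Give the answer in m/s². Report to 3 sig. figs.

1.31 × 10⁻³ m/s²

The tidal stretch is the gradient of GM/d² times the body's extent r, hence the 1/d³ dependence.
a_tidal = 2GMr/d³
        = 2 × (6.674 × 10⁻¹¹) × (1.90 × 10²⁷) × (1.56 × 10⁶) / (6.71 × 10⁸)³
        = 1.31 × 10⁻³ m/s²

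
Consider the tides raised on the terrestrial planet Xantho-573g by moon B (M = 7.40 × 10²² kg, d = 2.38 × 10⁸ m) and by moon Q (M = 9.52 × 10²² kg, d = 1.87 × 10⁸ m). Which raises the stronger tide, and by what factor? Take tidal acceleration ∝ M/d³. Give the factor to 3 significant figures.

The tide-raising term goes as M/d³ (the gradient of a 1/d² field).
Moon B: (7.40 × 10²²) / (2.38 × 10⁸)³ = 5.489 × 10⁻³
Moon Q: (9.52 × 10²²) / (1.87 × 10⁸)³ = 1.456 × 10⁻²
Ratio (larger/smaller) = 2.65

Moon Q, by a factor of ≈ 2.65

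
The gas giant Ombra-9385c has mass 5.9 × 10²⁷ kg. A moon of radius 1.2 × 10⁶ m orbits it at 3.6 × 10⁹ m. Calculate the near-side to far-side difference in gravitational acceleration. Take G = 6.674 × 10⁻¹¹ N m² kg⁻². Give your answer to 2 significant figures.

4.1 × 10⁻⁵ m/s²

Δg = 4GMr/d³
   = 4 × (6.674 × 10⁻¹¹) × (5.9 × 10²⁷) × (1.2 × 10⁶) / (3.6 × 10⁹)³
   = 4.1 × 10⁻⁵ m/s²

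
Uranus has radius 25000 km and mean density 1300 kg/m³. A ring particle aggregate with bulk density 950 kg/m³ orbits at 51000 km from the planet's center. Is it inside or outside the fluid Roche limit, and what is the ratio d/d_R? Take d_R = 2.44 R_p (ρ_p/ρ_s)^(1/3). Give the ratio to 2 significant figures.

d_R = 2.44 × (25000 km) × (1300/950)^(1/3) = 67720 km
d/d_R = (51000) / (67720) = 0.75
Since d/d_R < 1, the body is inside the Roche limit.

inside; d/d_R ≈ 0.75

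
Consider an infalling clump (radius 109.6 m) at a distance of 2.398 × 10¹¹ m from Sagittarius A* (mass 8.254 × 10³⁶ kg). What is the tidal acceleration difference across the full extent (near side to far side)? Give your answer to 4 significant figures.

1.751 × 10⁻⁵ m/s²

a_tidal = 4GMr/d³
        = 4 × (6.674 × 10⁻¹¹) × (8.254 × 10³⁶) × (109.6) / (2.398 × 10¹¹)³
        = 1.751 × 10⁻⁵ m/s²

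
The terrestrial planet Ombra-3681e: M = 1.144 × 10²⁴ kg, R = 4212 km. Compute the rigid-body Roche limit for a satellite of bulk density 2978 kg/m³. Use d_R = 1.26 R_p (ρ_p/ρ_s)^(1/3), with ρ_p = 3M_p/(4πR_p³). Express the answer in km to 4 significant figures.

5682 km

ρ_p = 3M_p/(4πR_p³) = 3 × (1.144 × 10²⁴) / (4π × (4.212 × 10⁶ m)³) = 3655 kg/m³
d_R = 1.26 × 4212 km × (3655/2978)^(1/3)
    = 5682 km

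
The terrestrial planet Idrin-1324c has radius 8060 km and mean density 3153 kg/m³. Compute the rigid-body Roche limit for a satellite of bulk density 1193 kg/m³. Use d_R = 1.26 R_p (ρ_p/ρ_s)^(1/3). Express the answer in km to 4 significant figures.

d_R = 1.26 × 8060 km × (3153/1193)^(1/3)
    = 14040 km

14040 km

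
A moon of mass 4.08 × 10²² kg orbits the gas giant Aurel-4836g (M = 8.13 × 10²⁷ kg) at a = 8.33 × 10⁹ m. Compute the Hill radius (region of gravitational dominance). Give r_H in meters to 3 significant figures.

r_H ≈ a (m/3M)^(1/3)
    = (8.33 × 10⁹) × (4.08 × 10²² / (3 × 8.13 × 10²⁷))^(1/3)
    = 9.89 × 10⁷ m

9.89 × 10⁷ m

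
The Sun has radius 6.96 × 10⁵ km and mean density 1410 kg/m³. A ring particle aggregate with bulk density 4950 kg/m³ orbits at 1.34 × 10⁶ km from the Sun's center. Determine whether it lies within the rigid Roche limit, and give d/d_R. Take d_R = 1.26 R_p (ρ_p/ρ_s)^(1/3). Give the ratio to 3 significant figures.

outside; d/d_R ≈ 2.32

d_R = 1.26 × (6.96 × 10⁵ km) × (1410/4950)^(1/3) = 5.770 × 10⁵ km
d/d_R = (1.34 × 10⁶) / (5.770 × 10⁵) = 2.32
Since d/d_R > 1, the body is outside the Roche limit.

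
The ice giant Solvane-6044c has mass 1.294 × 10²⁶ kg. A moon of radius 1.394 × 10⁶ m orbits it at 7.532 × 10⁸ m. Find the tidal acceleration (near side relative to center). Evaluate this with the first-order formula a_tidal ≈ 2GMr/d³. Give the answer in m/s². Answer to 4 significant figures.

Δg = 2GMr/d³
   = 2 × (6.674 × 10⁻¹¹) × (1.294 × 10²⁶) × (1.394 × 10⁶) / (7.532 × 10⁸)³
   = 5.635 × 10⁻⁵ m/s²

5.635 × 10⁻⁵ m/s²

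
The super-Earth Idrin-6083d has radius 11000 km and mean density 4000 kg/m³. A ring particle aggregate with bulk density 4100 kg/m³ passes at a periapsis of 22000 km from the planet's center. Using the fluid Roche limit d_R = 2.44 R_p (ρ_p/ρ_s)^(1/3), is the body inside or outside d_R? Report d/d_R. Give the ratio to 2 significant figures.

inside; d/d_R ≈ 0.83

d_R = 2.44 × (11000 km) × (4000/4100)^(1/3) = 26620 km
d/d_R = (22000) / (26620) = 0.83
Since d/d_R < 1, the body is inside the Roche limit.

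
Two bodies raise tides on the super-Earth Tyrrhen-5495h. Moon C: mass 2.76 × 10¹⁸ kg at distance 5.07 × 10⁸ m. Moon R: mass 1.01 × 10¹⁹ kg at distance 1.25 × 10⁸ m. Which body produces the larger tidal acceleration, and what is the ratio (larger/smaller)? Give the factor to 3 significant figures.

Moon R, by a factor of ≈ 244

Tidal acceleration ∝ M/d³, so compare M/d³ for each.
Moon C: (2.76 × 10¹⁸) / (5.07 × 10⁸)³ = 2.118 × 10⁻⁸
Moon R: (1.01 × 10¹⁹) / (1.25 × 10⁸)³ = 5.171 × 10⁻⁶
Ratio (larger/smaller) = 244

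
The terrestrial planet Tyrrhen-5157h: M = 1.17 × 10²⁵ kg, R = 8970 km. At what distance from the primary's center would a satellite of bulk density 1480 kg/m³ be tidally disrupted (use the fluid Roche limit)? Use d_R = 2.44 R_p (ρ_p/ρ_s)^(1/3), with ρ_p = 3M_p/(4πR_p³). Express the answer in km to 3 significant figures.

30200 km

ρ_p = 3M_p/(4πR_p³) = 3 × (1.17 × 10²⁵) / (4π × (8.97 × 10⁶ m)³) = 3870 kg/m³
d_R = 2.44 × 8970 km × (3870/1480)^(1/3)
    = 30200 km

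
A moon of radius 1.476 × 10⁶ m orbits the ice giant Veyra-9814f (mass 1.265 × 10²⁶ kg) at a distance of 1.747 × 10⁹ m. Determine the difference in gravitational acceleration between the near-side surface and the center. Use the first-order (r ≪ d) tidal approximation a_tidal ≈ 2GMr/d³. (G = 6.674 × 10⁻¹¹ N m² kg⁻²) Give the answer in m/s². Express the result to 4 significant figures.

Since r ≪ d, expand the inverse-square field across one radius to get the leading 2GMr/d³ term.
Δa = 2GMr/d³
   = 2 × (6.674 × 10⁻¹¹) × (1.265 × 10²⁶) × (1.476 × 10⁶) / (1.747 × 10⁹)³
   = 4.674 × 10⁻⁶ m/s²

4.674 × 10⁻⁶ m/s²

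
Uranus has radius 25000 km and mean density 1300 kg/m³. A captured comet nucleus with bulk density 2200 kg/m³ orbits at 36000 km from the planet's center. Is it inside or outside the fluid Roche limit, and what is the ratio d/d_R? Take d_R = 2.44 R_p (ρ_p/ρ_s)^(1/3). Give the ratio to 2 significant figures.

inside; d/d_R ≈ 0.70

d_R = 2.44 × (25000 km) × (1300/2200)^(1/3) = 51190 km
d/d_R = (36000) / (51190) = 0.70
Since d/d_R < 1, the body is inside the Roche limit.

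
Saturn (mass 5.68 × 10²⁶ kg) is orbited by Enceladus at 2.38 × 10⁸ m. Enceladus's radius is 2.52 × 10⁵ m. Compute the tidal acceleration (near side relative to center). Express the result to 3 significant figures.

1.42 × 10⁻³ m/s²

Δa = 2GMr/d³
   = 2 × (6.674 × 10⁻¹¹) × (5.68 × 10²⁶) × (2.52 × 10⁵) / (2.38 × 10⁸)³
   = 1.42 × 10⁻³ m/s²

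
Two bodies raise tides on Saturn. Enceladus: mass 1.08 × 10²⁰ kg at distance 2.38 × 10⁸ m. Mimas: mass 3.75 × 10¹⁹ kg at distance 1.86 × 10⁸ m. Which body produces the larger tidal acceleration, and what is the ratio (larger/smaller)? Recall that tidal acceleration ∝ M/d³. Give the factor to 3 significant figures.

Enceladus, by a factor of ≈ 1.37

The tide-raising term goes as M/d³ (the gradient of a 1/d² field).
Enceladus: (1.08 × 10²⁰) / (2.38 × 10⁸)³ = 8.011 × 10⁻⁶
Mimas: (3.75 × 10¹⁹) / (1.86 × 10⁸)³ = 5.828 × 10⁻⁶
Ratio (larger/smaller) = 1.37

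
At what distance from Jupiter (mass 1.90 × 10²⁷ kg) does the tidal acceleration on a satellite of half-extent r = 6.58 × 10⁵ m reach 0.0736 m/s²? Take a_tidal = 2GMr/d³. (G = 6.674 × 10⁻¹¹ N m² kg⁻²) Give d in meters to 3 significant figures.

1.31 × 10⁸ m

2GMr/d³ = a_tidal  ⇒  d = (2GMr / a_tidal)^(1/3)
d = (2 × 6.674×10⁻¹¹ × (1.90 × 10²⁷) × (6.58 × 10⁵) / (0.0736))^(1/3)
  = 1.31 × 10⁸ m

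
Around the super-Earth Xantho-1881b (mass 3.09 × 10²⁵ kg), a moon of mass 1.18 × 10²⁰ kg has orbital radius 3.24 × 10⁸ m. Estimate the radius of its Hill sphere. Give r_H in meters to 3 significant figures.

r_H ≈ a (m/3M)^(1/3)
    = (3.24 × 10⁸) × (1.18 × 10²⁰ / (3 × 3.09 × 10²⁵))^(1/3)
    = 3.51 × 10⁶ m

3.51 × 10⁶ m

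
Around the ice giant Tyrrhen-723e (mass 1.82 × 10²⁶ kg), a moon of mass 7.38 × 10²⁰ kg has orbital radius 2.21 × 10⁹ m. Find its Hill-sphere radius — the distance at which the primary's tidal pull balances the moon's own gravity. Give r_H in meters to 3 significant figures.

2.44 × 10⁷ m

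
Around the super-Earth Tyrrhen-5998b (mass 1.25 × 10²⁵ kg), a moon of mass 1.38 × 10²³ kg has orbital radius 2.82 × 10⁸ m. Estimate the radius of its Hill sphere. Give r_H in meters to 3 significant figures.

r_H ≈ a (m/3M)^(1/3)
    = (2.82 × 10⁸) × (1.38 × 10²³ / (3 × 1.25 × 10²⁵))^(1/3)
    = 4.35 × 10⁷ m

4.35 × 10⁷ m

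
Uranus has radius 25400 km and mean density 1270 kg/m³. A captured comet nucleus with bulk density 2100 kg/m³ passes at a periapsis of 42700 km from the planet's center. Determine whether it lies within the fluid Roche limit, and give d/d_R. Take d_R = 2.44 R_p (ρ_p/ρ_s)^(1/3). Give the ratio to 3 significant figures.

d_R = 2.44 × (25400 km) × (1270/2100)^(1/3) = 52410 km
d/d_R = (42700) / (52410) = 0.815
Since d/d_R < 1, the body is inside the Roche limit.

inside; d/d_R ≈ 0.815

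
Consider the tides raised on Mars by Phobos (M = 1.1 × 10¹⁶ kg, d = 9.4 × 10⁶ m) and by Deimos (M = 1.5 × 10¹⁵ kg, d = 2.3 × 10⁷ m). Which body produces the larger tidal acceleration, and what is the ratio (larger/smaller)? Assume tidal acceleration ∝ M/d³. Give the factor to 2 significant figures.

Compare M/d³ for the two perturbers:
Phobos: (1.1 × 10¹⁶) / (9.4 × 10⁶)³ = 1.324 × 10⁻⁵
Deimos: (1.5 × 10¹⁵) / (2.3 × 10⁷)³ = 1.233 × 10⁻⁷
Ratio (larger/smaller) = 110

Phobos, by a factor of ≈ 110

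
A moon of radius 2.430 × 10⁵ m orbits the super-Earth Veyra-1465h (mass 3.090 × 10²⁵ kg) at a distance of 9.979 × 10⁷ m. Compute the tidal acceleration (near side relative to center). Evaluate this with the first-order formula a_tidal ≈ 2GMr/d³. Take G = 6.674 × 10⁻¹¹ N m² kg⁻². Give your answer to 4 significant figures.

a_tidal = 2GMr/d³
        = 2 × (6.674 × 10⁻¹¹) × (3.090 × 10²⁵) × (2.430 × 10⁵) / (9.979 × 10⁷)³
        = 1.009 × 10⁻³ m/s²

1.009 × 10⁻³ m/s²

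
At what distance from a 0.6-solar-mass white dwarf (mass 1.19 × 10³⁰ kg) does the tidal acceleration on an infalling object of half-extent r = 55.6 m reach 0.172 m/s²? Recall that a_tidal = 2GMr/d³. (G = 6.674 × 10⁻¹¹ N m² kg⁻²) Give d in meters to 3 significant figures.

3.72 × 10⁷ m

2GMr/d³ = a_tidal  ⇒  d = (2GMr / a_tidal)^(1/3)
d = (2 × 6.674×10⁻¹¹ × (1.19 × 10³⁰) × (55.6) / (0.172))^(1/3)
  = 3.72 × 10⁷ m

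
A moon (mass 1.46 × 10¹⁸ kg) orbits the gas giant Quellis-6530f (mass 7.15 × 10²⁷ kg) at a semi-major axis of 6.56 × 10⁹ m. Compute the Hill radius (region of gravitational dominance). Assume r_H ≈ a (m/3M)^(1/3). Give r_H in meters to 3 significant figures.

r_H ≈ a (m/3M)^(1/3)
    = (6.56 × 10⁹) × (1.46 × 10¹⁸ / (3 × 7.15 × 10²⁷))^(1/3)
    = 2.68 × 10⁶ m

2.68 × 10⁶ m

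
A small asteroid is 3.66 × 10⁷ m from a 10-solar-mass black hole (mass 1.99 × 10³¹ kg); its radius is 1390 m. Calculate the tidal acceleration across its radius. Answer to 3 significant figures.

Differencing GM/(d−r)² and GM/d² to first order in r/d gives 2GMr/d³.
a_tidal = 2GMr/d³
        = 2 × (6.674 × 10⁻¹¹) × (1.99 × 10³¹) × (1390) / (3.66 × 10⁷)³
        = 7.53 × 10¹ m/s²

7.53 × 10¹ m/s²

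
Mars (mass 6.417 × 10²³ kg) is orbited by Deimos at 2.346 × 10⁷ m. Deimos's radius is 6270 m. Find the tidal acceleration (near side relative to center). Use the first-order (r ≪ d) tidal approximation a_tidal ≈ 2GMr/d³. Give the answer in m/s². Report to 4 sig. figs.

Δa = 2GMr/d³
   = 2 × (6.674 × 10⁻¹¹) × (6.417 × 10²³) × (6270) / (2.346 × 10⁷)³
   = 4.159 × 10⁻⁵ m/s²

4.159 × 10⁻⁵ m/s²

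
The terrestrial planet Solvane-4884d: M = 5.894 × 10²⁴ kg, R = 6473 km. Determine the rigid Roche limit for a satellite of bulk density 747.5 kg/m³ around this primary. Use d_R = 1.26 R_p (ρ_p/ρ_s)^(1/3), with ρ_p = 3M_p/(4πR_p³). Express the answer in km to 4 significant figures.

ρ_p = 3M_p/(4πR_p³) = 3 × (5.894 × 10²⁴) / (4π × (6.473 × 10⁶ m)³) = 5188 kg/m³
d_R = 1.26 × 6473 km × (5188/747.5)^(1/3)
    = 15560 km

15560 km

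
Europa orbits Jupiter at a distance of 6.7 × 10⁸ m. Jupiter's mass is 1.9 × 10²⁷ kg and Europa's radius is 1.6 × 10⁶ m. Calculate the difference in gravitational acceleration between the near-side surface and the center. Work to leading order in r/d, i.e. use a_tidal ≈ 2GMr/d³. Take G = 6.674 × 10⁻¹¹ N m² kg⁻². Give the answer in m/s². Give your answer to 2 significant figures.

1.3 × 10⁻³ m/s²

Δa = 2GMr/d³
   = 2 × (6.674 × 10⁻¹¹) × (1.9 × 10²⁷) × (1.6 × 10⁶) / (6.7 × 10⁸)³
   = 1.3 × 10⁻³ m/s²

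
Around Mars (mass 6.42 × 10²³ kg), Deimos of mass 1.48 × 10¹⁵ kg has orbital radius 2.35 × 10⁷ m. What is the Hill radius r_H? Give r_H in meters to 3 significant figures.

2.15 × 10⁴ m

r_H ≈ a (m/3M)^(1/3)
    = (2.35 × 10⁷) × (1.48 × 10¹⁵ / (3 × 6.42 × 10²³))^(1/3)
    = 2.15 × 10⁴ m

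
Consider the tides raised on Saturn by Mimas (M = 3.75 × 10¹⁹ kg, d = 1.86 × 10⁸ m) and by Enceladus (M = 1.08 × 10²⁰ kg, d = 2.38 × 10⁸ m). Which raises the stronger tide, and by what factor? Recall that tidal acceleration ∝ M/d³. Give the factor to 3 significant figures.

The tide-raising term goes as M/d³ (the gradient of a 1/d² field).
Mimas: (3.75 × 10¹⁹) / (1.86 × 10⁸)³ = 5.828 × 10⁻⁶
Enceladus: (1.08 × 10²⁰) / (2.38 × 10⁸)³ = 8.011 × 10⁻⁶
Ratio (larger/smaller) = 1.37

Enceladus, by a factor of ≈ 1.37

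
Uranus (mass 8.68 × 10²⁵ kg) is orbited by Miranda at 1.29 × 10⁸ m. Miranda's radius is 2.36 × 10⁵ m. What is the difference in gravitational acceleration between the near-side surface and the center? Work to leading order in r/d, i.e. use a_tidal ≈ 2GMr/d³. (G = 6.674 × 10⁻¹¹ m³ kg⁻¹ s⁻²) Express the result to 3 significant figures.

Δa = 2GMr/d³
   = 2 × (6.674 × 10⁻¹¹) × (8.68 × 10²⁵) × (2.36 × 10⁵) / (1.29 × 10⁸)³
   = 1.27 × 10⁻³ m/s²

1.27 × 10⁻³ m/s²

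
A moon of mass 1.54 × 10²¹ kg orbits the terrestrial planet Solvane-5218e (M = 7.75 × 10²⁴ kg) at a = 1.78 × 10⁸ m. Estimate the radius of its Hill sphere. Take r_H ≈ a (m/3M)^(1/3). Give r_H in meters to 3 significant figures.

7.20 × 10⁶ m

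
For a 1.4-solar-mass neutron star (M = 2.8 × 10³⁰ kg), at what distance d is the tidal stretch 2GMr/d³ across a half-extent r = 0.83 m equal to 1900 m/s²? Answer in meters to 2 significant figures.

2GMr/d³ = a_tidal  ⇒  d = (2GMr / a_tidal)^(1/3)
d = (2 × 6.674×10⁻¹¹ × (2.8 × 10³⁰) × (0.83) / (1900))^(1/3)
  = 5.5 × 10⁵ m

5.5 × 10⁵ m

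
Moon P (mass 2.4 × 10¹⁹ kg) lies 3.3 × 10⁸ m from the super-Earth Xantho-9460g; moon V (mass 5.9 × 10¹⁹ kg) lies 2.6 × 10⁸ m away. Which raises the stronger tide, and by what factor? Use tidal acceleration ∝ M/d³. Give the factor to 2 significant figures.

Tidal stretch scales as M/d³; compute that for each body.
Moon P: (2.4 × 10¹⁹) / (3.3 × 10⁸)³ = 6.678 × 10⁻⁷
Moon V: (5.9 × 10¹⁹) / (2.6 × 10⁸)³ = 3.357 × 10⁻⁶
Ratio (larger/smaller) = 5.0

Moon V, by a factor of ≈ 5.0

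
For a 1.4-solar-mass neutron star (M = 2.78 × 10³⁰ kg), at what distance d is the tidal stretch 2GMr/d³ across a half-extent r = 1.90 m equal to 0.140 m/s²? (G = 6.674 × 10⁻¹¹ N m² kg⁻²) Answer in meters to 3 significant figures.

1.71 × 10⁷ m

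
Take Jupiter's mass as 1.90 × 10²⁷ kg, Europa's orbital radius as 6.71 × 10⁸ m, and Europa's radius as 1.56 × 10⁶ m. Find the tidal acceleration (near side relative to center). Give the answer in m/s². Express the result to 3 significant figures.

1.31 × 10⁻³ m/s²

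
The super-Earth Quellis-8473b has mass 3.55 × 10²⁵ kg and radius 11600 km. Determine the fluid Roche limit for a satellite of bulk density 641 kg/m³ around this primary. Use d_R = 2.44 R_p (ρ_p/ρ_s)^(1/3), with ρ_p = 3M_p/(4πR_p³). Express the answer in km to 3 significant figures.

ρ_p = 3M_p/(4πR_p³) = 3 × (3.55 × 10²⁵) / (4π × (1.16 × 10⁷ m)³) = 5430 kg/m³
d_R = 2.44 × 11600 km × (5430/641)^(1/3)
    = 57700 km

57700 km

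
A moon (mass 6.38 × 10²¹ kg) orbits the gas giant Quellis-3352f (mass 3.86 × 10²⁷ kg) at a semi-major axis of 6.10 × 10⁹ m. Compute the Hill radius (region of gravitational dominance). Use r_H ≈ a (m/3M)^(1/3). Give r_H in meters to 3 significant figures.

5.00 × 10⁷ m

r_H ≈ a (m/3M)^(1/3)
    = (6.10 × 10⁹) × (6.38 × 10²¹ / (3 × 3.86 × 10²⁷))^(1/3)
    = 5.00 × 10⁷ m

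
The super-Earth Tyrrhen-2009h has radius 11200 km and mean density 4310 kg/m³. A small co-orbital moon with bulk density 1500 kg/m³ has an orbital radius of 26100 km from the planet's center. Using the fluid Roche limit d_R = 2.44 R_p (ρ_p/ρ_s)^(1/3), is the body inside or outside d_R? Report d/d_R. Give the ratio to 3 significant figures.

d_R = 2.44 × (11200 km) × (4310/1500)^(1/3) = 38850 km
d/d_R = (26100) / (38850) = 0.672
Since d/d_R < 1, the body is inside the Roche limit.

inside; d/d_R ≈ 0.672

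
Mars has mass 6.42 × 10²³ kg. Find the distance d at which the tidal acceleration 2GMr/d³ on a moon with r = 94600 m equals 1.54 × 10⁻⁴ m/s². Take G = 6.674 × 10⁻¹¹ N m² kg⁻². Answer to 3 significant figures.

3.75 × 10⁷ m

2GMr/d³ = a_tidal  ⇒  d = (2GMr / a_tidal)^(1/3)
d = (2 × 6.674×10⁻¹¹ × (6.42 × 10²³) × (94600) / (1.54 × 10⁻⁴))^(1/3)
  = 3.75 × 10⁷ m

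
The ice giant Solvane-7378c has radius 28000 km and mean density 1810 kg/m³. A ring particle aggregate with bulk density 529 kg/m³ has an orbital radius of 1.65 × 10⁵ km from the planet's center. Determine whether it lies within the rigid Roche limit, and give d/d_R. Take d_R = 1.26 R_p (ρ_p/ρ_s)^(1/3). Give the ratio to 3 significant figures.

outside; d/d_R ≈ 3.10

d_R = 1.26 × (28000 km) × (1810/529)^(1/3) = 53160 km
d/d_R = (1.65 × 10⁵) / (53160) = 3.10
Since d/d_R > 1, the body is outside the Roche limit.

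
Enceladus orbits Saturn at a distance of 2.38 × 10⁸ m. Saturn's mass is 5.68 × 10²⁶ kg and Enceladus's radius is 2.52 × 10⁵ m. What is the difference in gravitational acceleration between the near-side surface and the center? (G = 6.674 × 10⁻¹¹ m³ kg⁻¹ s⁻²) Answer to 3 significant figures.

a_tidal = 2GMr/d³
        = 2 × (6.674 × 10⁻¹¹) × (5.68 × 10²⁶) × (2.52 × 10⁵) / (2.38 × 10⁸)³
        = 1.42 × 10⁻³ m/s²

1.42 × 10⁻³ m/s²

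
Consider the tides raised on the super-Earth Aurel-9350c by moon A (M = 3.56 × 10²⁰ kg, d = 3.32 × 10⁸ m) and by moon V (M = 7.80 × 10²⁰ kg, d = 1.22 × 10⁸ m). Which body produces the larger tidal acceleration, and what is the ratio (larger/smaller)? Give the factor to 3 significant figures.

Tidal stretch scales as M/d³; compute that for each body.
Moon A: (3.56 × 10²⁰) / (3.32 × 10⁸)³ = 9.728 × 10⁻⁶
Moon V: (7.80 × 10²⁰) / (1.22 × 10⁸)³ = 4.296 × 10⁻⁴
Ratio (larger/smaller) = 44.2

Moon V, by a factor of ≈ 44.2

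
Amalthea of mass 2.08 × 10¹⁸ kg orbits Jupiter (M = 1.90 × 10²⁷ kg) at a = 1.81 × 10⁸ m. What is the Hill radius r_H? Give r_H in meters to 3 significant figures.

1.29 × 10⁵ m

r_H ≈ a (m/3M)^(1/3)
    = (1.81 × 10⁸) × (2.08 × 10¹⁸ / (3 × 1.90 × 10²⁷))^(1/3)
    = 1.29 × 10⁵ m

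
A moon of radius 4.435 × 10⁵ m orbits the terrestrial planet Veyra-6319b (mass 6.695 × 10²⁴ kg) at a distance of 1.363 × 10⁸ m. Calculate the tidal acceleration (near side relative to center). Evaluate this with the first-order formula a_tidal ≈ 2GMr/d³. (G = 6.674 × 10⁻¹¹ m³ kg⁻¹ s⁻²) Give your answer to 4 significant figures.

Δg = 2GMr/d³
   = 2 × (6.674 × 10⁻¹¹) × (6.695 × 10²⁴) × (4.435 × 10⁵) / (1.363 × 10⁸)³
   = 1.565 × 10⁻⁴ m/s²

1.565 × 10⁻⁴ m/s²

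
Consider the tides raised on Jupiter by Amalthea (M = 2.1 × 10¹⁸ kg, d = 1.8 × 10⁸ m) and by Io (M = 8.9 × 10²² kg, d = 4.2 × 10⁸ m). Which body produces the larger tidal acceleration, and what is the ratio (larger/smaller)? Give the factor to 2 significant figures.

Io, by a factor of ≈ 3300

Tidal stretch scales as M/d³; compute that for each body.
Amalthea: (2.1 × 10¹⁸) / (1.8 × 10⁸)³ = 3.601 × 10⁻⁷
Io: (8.9 × 10²²) / (4.2 × 10⁸)³ = 1.201 × 10⁻³
Ratio (larger/smaller) = 3300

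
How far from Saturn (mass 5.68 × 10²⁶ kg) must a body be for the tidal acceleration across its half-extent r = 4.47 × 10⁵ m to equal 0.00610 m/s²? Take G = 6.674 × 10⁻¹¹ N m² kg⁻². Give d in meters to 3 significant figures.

2GMr/d³ = a_tidal  ⇒  d = (2GMr / a_tidal)^(1/3)
d = (2 × 6.674×10⁻¹¹ × (5.68 × 10²⁶) × (4.47 × 10⁵) / (0.00610))^(1/3)
  = 1.77 × 10⁸ m

1.77 × 10⁸ m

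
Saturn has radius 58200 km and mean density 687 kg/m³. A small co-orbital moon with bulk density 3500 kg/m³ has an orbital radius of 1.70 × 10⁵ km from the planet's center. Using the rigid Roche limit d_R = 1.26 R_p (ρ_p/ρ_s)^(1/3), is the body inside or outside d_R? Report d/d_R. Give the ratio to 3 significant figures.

outside; d/d_R ≈ 3.99

d_R = 1.26 × (58200 km) × (687/3500)^(1/3) = 42620 km
d/d_R = (1.70 × 10⁵) / (42620) = 3.99
Since d/d_R > 1, the body is outside the Roche limit.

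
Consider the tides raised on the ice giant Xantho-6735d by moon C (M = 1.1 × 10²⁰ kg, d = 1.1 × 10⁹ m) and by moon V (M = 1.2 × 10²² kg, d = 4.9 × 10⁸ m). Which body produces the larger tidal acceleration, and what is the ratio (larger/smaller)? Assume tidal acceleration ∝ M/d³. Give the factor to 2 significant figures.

Moon V, by a factor of ≈ 1200

Tidal stretch scales as M/d³; compute that for each body.
Moon C: (1.1 × 10²⁰) / (1.1 × 10⁹)³ = 8.264 × 10⁻⁸
Moon V: (1.2 × 10²²) / (4.9 × 10⁸)³ = 1.020 × 10⁻⁴
Ratio (larger/smaller) = 1200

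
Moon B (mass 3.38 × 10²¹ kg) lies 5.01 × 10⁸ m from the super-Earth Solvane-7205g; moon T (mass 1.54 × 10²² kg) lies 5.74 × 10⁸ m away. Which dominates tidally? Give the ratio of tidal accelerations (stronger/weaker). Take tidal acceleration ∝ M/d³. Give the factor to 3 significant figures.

Tidal stretch scales as M/d³; compute that for each body.
Moon B: (3.38 × 10²¹) / (5.01 × 10⁸)³ = 2.688 × 10⁻⁵
Moon T: (1.54 × 10²²) / (5.74 × 10⁸)³ = 8.143 × 10⁻⁵
Ratio (larger/smaller) = 3.03

Moon T, by a factor of ≈ 3.03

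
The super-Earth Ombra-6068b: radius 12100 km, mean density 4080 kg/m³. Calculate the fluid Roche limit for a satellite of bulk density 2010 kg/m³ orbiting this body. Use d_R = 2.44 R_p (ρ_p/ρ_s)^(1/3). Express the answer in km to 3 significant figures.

37400 km

d_R = 2.44 × 12100 km × (4080/2010)^(1/3)
    = 37400 km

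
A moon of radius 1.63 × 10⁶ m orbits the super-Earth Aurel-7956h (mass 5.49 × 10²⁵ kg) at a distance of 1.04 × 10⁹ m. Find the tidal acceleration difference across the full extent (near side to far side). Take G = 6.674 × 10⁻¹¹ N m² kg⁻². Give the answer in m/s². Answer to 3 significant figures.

2.12 × 10⁻⁵ m/s²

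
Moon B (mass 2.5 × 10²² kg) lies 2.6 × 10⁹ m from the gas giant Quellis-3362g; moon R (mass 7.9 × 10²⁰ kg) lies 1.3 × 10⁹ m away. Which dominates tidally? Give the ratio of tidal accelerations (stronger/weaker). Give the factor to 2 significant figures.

The tide-raising term goes as M/d³ (the gradient of a 1/d² field).
Moon B: (2.5 × 10²²) / (2.6 × 10⁹)³ = 1.422 × 10⁻⁶
Moon R: (7.9 × 10²⁰) / (1.3 × 10⁹)³ = 3.596 × 10⁻⁷
Ratio (larger/smaller) = 4.0

Moon B, by a factor of ≈ 4.0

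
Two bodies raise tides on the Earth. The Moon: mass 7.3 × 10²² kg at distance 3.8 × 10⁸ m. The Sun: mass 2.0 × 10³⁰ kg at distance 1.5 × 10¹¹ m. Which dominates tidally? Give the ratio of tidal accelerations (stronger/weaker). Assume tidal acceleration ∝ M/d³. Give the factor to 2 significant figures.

Compare M/d³ for the two perturbers:
The Moon: (7.3 × 10²²) / (3.8 × 10⁸)³ = 1.330 × 10⁻³
The Sun: (2.0 × 10³⁰) / (1.5 × 10¹¹)³ = 5.926 × 10⁻⁴
Ratio (larger/smaller) = 2.2

The Moon, by a factor of ≈ 2.2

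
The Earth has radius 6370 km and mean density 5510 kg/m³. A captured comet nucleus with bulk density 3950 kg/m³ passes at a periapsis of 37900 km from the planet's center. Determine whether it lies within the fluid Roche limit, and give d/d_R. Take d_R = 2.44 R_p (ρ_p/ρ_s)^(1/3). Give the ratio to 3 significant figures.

outside; d/d_R ≈ 2.18

d_R = 2.44 × (6370 km) × (5510/3950)^(1/3) = 17370 km
d/d_R = (37900) / (17370) = 2.18
Since d/d_R > 1, the body is outside the Roche limit.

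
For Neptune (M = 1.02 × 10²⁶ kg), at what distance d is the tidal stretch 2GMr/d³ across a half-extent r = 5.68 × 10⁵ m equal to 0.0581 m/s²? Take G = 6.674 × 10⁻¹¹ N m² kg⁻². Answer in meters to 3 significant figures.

2GMr/d³ = a_tidal  ⇒  d = (2GMr / a_tidal)^(1/3)
d = (2 × 6.674×10⁻¹¹ × (1.02 × 10²⁶) × (5.68 × 10⁵) / (0.0581))^(1/3)
  = 5.11 × 10⁷ m

5.11 × 10⁷ m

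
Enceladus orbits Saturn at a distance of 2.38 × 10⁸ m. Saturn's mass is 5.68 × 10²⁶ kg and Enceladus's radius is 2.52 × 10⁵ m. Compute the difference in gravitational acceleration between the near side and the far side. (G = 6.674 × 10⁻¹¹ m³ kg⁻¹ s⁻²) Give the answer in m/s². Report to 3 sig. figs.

2.83 × 10⁻³ m/s²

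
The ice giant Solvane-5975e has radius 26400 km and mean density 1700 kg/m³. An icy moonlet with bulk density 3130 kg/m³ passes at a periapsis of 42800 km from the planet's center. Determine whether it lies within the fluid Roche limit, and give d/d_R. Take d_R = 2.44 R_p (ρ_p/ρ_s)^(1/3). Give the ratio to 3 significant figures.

inside; d/d_R ≈ 0.814

d_R = 2.44 × (26400 km) × (1700/3130)^(1/3) = 52560 km
d/d_R = (42800) / (52560) = 0.814
Since d/d_R < 1, the body is inside the Roche limit.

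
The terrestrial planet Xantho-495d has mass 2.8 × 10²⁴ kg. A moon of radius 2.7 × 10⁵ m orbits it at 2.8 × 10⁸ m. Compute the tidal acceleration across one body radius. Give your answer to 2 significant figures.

Since r ≪ d, expand the inverse-square field across one radius to get the leading 2GMr/d³ term.
Δa = 2GMr/d³
   = 2 × (6.674 × 10⁻¹¹) × (2.8 × 10²⁴) × (2.7 × 10⁵) / (2.8 × 10⁸)³
   = 4.6 × 10⁻⁶ m/s²

4.6 × 10⁻⁶ m/s²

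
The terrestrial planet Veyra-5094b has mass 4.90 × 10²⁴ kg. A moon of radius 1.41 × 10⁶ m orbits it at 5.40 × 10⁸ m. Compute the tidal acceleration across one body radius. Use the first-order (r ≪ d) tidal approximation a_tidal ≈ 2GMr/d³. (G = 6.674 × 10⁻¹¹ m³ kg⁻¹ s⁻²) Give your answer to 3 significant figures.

Δg = 2GMr/d³
   = 2 × (6.674 × 10⁻¹¹) × (4.90 × 10²⁴) × (1.41 × 10⁶) / (5.40 × 10⁸)³
   = 5.86 × 10⁻⁶ m/s²

5.86 × 10⁻⁶ m/s²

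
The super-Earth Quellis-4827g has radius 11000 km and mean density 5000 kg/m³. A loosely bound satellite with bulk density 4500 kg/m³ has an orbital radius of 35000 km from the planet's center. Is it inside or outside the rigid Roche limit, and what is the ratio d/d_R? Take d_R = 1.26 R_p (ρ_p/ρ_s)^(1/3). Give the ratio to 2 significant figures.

outside; d/d_R ≈ 2.4

d_R = 1.26 × (11000 km) × (5000/4500)^(1/3) = 14360 km
d/d_R = (35000) / (14360) = 2.4
Since d/d_R > 1, the body is outside the Roche limit.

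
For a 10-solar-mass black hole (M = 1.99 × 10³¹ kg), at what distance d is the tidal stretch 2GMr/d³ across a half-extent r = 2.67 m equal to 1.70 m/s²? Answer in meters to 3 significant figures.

1.61 × 10⁷ m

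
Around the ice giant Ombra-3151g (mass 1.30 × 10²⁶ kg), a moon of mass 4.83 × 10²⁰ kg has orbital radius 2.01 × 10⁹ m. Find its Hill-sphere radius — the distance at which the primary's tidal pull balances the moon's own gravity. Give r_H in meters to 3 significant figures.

r_H ≈ a (m/3M)^(1/3)
    = (2.01 × 10⁹) × (4.83 × 10²⁰ / (3 × 1.30 × 10²⁶))^(1/3)
    = 2.16 × 10⁷ m

2.16 × 10⁷ m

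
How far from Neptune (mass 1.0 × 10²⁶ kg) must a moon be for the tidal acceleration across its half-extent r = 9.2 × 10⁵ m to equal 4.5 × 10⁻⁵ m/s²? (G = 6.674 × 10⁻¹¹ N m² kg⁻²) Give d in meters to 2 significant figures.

6.5 × 10⁸ m

2GMr/d³ = a_tidal  ⇒  d = (2GMr / a_tidal)^(1/3)
d = (2 × 6.674×10⁻¹¹ × (1.0 × 10²⁶) × (9.2 × 10⁵) / (4.5 × 10⁻⁵))^(1/3)
  = 6.5 × 10⁸ m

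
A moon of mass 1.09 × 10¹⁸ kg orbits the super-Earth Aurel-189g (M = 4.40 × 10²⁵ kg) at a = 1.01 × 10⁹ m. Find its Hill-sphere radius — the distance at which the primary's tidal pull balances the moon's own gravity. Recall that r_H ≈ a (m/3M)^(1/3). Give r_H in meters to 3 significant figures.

2.04 × 10⁶ m

r_H ≈ a (m/3M)^(1/3)
    = (1.01 × 10⁹) × (1.09 × 10¹⁸ / (3 × 4.40 × 10²⁵))^(1/3)
    = 2.04 × 10⁶ m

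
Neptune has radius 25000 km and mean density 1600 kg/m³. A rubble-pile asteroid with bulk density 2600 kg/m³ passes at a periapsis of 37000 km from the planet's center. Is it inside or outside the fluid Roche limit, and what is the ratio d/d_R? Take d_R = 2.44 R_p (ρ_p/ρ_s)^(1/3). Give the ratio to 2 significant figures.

inside; d/d_R ≈ 0.71

d_R = 2.44 × (25000 km) × (1600/2600)^(1/3) = 51890 km
d/d_R = (37000) / (51890) = 0.71
Since d/d_R < 1, the body is inside the Roche limit.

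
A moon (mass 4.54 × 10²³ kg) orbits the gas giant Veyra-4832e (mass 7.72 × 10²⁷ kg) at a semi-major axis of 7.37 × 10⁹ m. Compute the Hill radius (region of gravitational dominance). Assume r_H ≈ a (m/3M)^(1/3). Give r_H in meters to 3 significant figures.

r_H ≈ a (m/3M)^(1/3)
    = (7.37 × 10⁹) × (4.54 × 10²³ / (3 × 7.72 × 10²⁷))^(1/3)
    = 1.99 × 10⁸ m

1.99 × 10⁸ m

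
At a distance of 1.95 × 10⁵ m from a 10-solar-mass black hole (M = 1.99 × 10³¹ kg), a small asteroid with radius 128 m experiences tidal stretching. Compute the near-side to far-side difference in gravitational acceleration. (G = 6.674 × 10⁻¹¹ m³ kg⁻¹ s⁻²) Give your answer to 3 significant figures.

9.17 × 10⁷ m/s²

a_tidal = 4GMr/d³
        = 4 × (6.674 × 10⁻¹¹) × (1.99 × 10³¹) × (128) / (1.95 × 10⁵)³
        = 9.17 × 10⁷ m/s²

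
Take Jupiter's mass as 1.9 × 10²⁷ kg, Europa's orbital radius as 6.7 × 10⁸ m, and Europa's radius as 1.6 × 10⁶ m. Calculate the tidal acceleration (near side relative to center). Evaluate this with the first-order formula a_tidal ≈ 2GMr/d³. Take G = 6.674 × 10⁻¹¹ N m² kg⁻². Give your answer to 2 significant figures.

The tidal stretch is the gradient of GM/d² times the body's extent r, hence the 1/d³ dependence.
Δg = 2GMr/d³
   = 2 × (6.674 × 10⁻¹¹) × (1.9 × 10²⁷) × (1.6 × 10⁶) / (6.7 × 10⁸)³
   = 1.3 × 10⁻³ m/s²

1.3 × 10⁻³ m/s²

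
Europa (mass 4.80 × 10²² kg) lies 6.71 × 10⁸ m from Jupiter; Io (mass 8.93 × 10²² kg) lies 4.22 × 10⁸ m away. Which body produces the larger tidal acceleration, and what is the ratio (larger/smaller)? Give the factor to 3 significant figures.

Io, by a factor of ≈ 7.48

Tidal stretch scales as M/d³; compute that for each body.
Europa: (4.80 × 10²²) / (6.71 × 10⁸)³ = 1.589 × 10⁻⁴
Io: (8.93 × 10²²) / (4.22 × 10⁸)³ = 1.188 × 10⁻³
Ratio (larger/smaller) = 7.48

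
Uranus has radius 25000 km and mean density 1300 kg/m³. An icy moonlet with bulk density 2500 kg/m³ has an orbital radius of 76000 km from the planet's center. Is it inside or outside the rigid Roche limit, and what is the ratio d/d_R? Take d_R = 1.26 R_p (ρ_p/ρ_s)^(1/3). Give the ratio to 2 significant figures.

outside; d/d_R ≈ 3.0

d_R = 1.26 × (25000 km) × (1300/2500)^(1/3) = 25330 km
d/d_R = (76000) / (25330) = 3.0
Since d/d_R > 1, the body is outside the Roche limit.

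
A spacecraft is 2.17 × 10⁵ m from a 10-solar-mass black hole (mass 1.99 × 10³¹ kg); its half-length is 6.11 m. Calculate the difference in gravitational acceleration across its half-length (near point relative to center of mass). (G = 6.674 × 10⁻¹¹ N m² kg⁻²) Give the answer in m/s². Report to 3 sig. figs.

1.59 × 10⁶ m/s²

Δa = 2GMr/d³
   = 2 × (6.674 × 10⁻¹¹) × (1.99 × 10³¹) × (6.11) / (2.17 × 10⁵)³
   = 1.59 × 10⁶ m/s²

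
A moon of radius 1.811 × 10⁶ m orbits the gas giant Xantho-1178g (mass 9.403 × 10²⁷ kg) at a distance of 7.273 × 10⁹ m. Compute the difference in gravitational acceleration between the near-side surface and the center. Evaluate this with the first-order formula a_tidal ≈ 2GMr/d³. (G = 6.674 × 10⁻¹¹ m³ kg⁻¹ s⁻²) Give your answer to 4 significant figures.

5.908 × 10⁻⁶ m/s²

a_tidal = 2GMr/d³
        = 2 × (6.674 × 10⁻¹¹) × (9.403 × 10²⁷) × (1.811 × 10⁶) / (7.273 × 10⁹)³
        = 5.908 × 10⁻⁶ m/s²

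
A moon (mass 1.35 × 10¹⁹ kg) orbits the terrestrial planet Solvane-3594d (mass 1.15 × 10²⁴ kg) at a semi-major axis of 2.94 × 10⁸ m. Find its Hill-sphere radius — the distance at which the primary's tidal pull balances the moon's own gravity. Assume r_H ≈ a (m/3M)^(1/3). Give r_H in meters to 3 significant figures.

4.63 × 10⁶ m

r_H ≈ a (m/3M)^(1/3)
    = (2.94 × 10⁸) × (1.35 × 10¹⁹ / (3 × 1.15 × 10²⁴))^(1/3)
    = 4.63 × 10⁶ m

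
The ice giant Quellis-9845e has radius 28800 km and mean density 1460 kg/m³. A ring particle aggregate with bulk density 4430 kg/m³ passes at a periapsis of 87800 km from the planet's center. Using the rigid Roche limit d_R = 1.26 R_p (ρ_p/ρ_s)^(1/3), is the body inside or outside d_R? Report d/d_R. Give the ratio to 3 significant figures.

outside; d/d_R ≈ 3.50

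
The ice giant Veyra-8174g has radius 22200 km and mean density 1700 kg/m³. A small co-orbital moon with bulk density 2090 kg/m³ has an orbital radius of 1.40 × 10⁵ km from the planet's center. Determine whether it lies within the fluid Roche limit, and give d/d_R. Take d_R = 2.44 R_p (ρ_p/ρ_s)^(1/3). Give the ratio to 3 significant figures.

outside; d/d_R ≈ 2.77

d_R = 2.44 × (22200 km) × (1700/2090)^(1/3) = 50560 km
d/d_R = (1.40 × 10⁵) / (50560) = 2.77
Since d/d_R > 1, the body is outside the Roche limit.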